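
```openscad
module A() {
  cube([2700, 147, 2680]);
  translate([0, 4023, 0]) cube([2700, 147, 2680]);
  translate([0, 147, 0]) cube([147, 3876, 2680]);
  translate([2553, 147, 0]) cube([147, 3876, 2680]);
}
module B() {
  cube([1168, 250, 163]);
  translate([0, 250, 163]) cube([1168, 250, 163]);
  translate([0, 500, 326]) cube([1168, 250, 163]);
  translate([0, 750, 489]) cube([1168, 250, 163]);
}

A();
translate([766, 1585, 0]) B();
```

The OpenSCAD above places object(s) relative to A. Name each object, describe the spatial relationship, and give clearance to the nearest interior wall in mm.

Clearances: x = 619, y = 1438; minimum 619 mm.

A is a house frame. B is a staircase. The staircase sits inside the house frame, centred. The clearance to the nearest interior wall is 619 mm.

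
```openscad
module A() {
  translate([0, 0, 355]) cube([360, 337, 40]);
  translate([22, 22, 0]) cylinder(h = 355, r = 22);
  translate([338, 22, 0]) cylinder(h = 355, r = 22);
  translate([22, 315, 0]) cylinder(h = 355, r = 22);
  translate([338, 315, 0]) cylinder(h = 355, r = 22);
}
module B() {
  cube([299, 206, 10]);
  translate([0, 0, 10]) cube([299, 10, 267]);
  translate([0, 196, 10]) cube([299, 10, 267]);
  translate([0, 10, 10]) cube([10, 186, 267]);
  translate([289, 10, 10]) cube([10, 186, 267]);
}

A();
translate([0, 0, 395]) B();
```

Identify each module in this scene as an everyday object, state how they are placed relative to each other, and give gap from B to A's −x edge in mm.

A is a stool. B is an open box. The open box is on top of the stool. The gap from the open box to the stool's −x edge is 0 mm.

The open box's min-x is at 0; the stool's min-x is 0; gap = 0 mm.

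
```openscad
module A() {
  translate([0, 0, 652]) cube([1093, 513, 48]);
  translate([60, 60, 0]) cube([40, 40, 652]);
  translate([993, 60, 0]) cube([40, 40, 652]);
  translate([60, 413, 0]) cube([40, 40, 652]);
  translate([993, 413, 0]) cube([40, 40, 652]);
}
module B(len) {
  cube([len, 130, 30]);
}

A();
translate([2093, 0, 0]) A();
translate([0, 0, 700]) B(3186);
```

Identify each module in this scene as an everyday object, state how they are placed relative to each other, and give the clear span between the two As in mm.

A is a table. B is a beam. A beam spans the tops of two tables. The clear span between the two tables is 1000 mm.

Second table starts at x = 2093; first ends at x = 1093; clear span = 2093 − 1093 = 1000 mm.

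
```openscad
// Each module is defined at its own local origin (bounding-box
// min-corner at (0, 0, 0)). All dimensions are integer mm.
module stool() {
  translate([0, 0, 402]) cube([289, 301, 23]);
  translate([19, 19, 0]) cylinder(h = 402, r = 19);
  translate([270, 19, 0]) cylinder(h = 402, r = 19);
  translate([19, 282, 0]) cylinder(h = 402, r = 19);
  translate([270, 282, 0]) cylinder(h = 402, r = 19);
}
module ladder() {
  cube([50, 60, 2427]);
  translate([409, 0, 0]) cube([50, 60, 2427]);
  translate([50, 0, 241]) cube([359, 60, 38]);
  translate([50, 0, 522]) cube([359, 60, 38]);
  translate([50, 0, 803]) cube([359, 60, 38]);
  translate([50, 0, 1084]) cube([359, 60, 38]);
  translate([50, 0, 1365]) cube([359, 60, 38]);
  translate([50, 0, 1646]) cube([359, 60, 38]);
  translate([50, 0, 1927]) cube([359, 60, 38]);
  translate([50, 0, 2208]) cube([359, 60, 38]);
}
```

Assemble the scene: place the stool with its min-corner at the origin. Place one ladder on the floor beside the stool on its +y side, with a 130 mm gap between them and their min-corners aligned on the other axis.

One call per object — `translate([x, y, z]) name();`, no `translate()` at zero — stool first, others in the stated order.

stool();
translate([0, 431, 0]) ladder();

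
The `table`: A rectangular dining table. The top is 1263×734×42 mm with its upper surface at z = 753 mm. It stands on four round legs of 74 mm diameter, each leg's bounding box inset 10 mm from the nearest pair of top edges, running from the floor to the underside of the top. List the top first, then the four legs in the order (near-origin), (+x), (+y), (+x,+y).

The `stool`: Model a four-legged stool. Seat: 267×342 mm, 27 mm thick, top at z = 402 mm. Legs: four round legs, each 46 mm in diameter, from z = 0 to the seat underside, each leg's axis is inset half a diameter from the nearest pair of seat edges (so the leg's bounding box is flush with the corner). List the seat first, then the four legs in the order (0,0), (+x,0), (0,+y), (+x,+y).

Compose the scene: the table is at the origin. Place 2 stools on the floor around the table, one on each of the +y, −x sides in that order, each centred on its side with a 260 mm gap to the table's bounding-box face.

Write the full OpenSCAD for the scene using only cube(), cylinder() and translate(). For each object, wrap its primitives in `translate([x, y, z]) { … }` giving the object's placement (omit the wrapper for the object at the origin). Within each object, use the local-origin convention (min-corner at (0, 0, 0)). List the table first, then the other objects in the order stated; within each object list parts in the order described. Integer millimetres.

translate([0, 0, 711]) cube([1263, 734, 42]);
translate([47, 47, 0]) cylinder(h = 711, r = 37);
translate([1216, 47, 0]) cylinder(h = 711, r = 37);
translate([47, 687, 0]) cylinder(h = 711, r = 37);
translate([1216, 687, 0]) cylinder(h = 711, r = 37);
translate([498, 994, 0]) {
  translate([0, 0, 375]) cube([267, 342, 27]);
  translate([23, 23, 0]) cylinder(h = 375, r = 23);
  translate([244, 23, 0]) cylinder(h = 375, r = 23);
  translate([23, 319, 0]) cylinder(h = 375, r = 23);
  translate([244, 319, 0]) cylinder(h = 375, r = 23);
}
translate([-527, 196, 0]) {
  translate([0, 0, 375]) cube([267, 342, 27]);
  translate([23, 23, 0]) cylinder(h = 375, r = 23);
  translate([244, 23, 0]) cylinder(h = 375, r = 23);
  translate([23, 319, 0]) cylinder(h = 375, r = 23);
  translate([244, 319, 0]) cylinder(h = 375, r = 23);
}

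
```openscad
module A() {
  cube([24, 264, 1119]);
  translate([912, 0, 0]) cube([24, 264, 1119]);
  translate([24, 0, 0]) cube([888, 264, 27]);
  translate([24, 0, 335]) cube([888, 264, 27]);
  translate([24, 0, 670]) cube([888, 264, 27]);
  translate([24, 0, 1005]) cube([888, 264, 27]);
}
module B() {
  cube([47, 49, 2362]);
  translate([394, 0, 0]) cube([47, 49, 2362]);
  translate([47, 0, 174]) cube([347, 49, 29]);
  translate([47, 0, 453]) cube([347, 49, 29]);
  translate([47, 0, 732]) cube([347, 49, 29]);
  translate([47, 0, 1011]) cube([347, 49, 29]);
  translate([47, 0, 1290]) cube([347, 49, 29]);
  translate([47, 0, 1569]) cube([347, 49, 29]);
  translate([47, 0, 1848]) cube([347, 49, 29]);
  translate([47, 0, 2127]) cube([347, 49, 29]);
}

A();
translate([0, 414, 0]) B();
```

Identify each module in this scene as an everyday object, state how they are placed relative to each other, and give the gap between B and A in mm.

A is a bookshelf. B is a ladder. The ladder is on the floor beside the bookshelf on its +y side. The gap between the ladder and the bookshelf is 150 mm.

The ladder's nearest face is 150 mm from the bookshelf's +y face.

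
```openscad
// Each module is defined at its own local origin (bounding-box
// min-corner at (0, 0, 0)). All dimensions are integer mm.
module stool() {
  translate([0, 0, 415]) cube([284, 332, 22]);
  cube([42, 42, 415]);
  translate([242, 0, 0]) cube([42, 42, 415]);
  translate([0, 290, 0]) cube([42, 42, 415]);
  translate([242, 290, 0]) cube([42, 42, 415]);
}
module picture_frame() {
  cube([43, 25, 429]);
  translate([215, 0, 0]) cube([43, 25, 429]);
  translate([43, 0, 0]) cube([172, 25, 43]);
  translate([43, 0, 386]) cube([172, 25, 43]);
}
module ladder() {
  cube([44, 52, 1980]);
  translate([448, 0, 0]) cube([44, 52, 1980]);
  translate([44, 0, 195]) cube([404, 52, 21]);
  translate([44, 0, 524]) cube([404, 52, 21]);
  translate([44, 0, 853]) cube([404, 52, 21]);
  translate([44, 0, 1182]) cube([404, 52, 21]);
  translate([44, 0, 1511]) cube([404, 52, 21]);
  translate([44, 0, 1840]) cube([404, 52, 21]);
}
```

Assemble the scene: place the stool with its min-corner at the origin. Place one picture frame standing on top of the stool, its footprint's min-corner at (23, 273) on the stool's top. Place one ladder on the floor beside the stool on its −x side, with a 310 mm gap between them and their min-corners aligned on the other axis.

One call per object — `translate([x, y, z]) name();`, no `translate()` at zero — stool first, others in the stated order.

stool();
translate([23, 273, 437]) picture_frame();
translate([-802, 0, 0]) ladder();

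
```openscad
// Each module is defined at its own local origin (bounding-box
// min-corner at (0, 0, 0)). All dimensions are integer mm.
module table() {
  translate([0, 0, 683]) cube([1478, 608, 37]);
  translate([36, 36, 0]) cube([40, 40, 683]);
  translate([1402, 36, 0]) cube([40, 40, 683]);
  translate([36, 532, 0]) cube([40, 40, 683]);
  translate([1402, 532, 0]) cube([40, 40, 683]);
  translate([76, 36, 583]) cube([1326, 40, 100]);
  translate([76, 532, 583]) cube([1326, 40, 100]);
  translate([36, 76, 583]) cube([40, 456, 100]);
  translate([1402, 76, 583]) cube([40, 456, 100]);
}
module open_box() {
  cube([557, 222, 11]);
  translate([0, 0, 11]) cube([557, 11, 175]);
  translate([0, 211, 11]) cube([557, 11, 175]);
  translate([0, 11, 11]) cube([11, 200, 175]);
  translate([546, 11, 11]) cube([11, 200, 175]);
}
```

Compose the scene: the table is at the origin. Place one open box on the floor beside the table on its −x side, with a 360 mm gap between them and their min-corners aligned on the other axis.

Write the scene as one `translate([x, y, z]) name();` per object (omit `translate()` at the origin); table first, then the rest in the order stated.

table();
translate([-917, 0, 0]) open_box();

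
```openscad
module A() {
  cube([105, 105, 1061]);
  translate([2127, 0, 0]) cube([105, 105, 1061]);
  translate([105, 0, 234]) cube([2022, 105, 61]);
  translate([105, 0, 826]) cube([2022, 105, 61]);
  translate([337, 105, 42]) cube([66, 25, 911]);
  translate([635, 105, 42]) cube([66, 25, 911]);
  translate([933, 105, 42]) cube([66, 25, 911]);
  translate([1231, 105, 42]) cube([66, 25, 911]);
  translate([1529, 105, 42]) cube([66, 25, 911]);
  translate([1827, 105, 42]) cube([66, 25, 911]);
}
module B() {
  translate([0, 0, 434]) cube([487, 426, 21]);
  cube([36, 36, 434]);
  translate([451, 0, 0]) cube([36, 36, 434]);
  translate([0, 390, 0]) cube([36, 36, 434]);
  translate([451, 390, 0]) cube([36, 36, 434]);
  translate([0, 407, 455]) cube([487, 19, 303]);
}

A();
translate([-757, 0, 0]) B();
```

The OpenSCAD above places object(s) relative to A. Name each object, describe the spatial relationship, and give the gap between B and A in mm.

The chair's nearest face is 270 mm from the fence section's −x face.

A is a fence section. B is a chair. The chair is on the floor beside the fence section on its −x side. The gap between the chair and the fence section is 270 mm.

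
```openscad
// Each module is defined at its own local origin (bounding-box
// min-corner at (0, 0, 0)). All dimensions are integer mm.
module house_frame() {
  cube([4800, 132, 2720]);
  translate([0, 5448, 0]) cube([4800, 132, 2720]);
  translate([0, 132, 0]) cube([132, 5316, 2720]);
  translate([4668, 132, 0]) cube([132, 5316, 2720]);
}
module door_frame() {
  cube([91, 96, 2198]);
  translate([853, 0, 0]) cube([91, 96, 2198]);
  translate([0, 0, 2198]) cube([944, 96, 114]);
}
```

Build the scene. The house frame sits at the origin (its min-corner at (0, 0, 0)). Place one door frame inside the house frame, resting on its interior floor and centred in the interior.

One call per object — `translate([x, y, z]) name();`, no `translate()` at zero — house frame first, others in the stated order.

house_frame();
translate([1928, 2742, 0]) door_frame();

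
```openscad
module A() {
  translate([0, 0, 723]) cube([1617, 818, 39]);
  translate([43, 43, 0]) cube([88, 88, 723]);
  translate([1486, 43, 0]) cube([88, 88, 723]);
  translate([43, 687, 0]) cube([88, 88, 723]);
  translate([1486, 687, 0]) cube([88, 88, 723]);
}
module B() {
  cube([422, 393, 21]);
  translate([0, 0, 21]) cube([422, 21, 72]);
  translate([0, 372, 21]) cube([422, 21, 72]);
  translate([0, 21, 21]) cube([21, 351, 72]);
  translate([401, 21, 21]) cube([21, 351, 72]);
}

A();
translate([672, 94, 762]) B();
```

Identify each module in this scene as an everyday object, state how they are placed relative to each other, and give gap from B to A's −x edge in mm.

A is a table. B is an open box. The open box is on top of the table. The gap from the open box to the table's −x edge is 672 mm.

The open box's min-x is at 672; the table's min-x is 0; gap = 672 mm.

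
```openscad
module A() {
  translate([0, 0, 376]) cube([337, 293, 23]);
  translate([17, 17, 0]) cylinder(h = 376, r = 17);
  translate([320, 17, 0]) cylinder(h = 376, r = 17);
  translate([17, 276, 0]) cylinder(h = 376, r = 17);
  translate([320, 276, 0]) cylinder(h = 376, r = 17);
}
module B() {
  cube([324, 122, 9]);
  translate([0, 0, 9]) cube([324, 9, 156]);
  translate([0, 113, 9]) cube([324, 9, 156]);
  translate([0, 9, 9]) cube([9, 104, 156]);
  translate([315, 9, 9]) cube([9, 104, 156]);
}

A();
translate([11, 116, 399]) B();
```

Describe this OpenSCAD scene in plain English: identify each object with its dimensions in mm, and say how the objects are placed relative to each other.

A is a simple wooden stool: a rectangular seat 337 mm (x) by 293 mm (y), 23 mm thick, top face at z = 399 mm, on four round legs, each 34 mm in diameter. The legs rest on z = 0, each leg's axis is inset half a diameter from the nearest pair of seat edges (so the leg's bounding box is flush with the corner).

B is an open-topped rectangular box: outside dimensions 324×122×165 mm, with a uniform wall and base thickness of 9 mm. The base is a full 324×122 slab on the floor; four walls sit on top of the base. The front and back walls (the −y and +y sides) span the full width; the two side walls fit between them.

The open box is on top of the stool.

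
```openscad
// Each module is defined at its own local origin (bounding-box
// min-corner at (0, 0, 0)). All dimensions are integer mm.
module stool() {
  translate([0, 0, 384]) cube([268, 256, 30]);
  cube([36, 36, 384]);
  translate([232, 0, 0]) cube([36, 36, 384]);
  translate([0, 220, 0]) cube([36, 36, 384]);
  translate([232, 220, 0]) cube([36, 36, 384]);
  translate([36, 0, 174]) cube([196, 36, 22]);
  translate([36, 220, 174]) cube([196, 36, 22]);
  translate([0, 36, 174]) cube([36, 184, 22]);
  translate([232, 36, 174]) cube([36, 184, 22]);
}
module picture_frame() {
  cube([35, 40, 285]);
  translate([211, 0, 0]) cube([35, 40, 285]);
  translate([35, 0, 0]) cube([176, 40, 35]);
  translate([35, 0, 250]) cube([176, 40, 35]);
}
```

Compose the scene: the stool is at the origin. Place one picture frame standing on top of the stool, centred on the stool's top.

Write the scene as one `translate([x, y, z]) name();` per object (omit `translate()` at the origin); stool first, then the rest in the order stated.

stool();
translate([11, 108, 414]) picture_frame();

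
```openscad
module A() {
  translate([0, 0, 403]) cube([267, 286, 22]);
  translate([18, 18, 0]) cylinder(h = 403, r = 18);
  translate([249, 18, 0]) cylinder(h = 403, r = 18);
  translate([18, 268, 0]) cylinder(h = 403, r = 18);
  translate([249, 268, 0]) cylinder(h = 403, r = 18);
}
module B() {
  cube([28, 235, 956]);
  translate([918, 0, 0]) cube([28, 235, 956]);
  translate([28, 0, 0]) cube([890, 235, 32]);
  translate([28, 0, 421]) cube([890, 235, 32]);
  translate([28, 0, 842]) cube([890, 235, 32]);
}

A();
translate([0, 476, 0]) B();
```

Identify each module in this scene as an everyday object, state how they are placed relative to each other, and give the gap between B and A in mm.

A is a stool. B is a bookshelf. The bookshelf is on the floor beside the stool on its +y side. The gap between the bookshelf and the stool is 190 mm.

The bookshelf's nearest face is 190 mm from the stool's +y face.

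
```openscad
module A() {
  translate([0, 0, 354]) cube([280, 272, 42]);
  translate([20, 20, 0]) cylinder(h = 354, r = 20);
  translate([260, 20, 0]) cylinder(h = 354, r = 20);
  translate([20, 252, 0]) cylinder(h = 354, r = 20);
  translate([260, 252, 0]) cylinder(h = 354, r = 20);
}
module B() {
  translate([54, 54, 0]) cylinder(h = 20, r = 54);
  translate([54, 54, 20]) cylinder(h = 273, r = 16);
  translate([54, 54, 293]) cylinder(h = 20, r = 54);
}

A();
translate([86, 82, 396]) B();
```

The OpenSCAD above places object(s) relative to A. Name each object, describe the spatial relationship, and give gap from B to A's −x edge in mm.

A is a stool. B is a spool. The spool is on top of the stool, centred. The gap from the spool to the stool's −x edge is 86 mm.

The spool's min-x is at 86; the stool's min-x is 0; gap = 86 mm.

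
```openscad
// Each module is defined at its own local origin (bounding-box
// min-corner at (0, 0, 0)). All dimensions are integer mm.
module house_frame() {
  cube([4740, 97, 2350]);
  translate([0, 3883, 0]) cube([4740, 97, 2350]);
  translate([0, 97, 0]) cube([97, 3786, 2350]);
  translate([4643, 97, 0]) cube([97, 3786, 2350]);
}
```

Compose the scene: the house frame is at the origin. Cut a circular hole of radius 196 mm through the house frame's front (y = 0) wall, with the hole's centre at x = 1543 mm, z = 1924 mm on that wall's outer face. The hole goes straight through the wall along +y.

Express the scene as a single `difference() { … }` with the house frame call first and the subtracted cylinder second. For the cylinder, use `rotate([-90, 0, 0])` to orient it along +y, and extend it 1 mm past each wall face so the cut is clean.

difference() {
  house_frame();
  translate([1543, -1, 1924]) rotate([-90, 0, 0]) cylinder(h = 99, r = 196);
}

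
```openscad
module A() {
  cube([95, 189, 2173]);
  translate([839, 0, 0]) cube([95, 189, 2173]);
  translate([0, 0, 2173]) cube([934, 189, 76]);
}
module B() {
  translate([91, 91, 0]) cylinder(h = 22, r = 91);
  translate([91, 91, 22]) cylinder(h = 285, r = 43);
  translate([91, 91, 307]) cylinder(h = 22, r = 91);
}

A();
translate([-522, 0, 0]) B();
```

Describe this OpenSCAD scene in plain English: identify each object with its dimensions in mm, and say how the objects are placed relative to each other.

A is a door frame. The clear opening is 744 mm wide and 2173 mm high. Two 95 mm wide jambs, 189 mm deep, stand either side of the opening from the floor to the top of the opening. A 76 mm thick head sits across the top of both jambs, spanning the full outside width of the frame.

B is a spool: two coaxial disc flanges of radius 91 mm and thickness 22 mm, joined by a core cylinder of radius 43 mm and height 285 mm. The lower flange rests on z = 0 and the three cylinders share a vertical axis.

The spool is on the floor beside the door frame on its −x side.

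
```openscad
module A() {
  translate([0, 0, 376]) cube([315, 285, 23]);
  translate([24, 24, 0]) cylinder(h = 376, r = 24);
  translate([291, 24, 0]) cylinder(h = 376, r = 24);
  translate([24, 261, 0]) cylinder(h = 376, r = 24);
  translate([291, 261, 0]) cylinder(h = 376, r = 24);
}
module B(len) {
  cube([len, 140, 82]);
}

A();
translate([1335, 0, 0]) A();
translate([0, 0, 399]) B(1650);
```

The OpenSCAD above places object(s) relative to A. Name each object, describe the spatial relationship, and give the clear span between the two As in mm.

Second stool starts at x = 1335; first ends at x = 315; clear span = 1335 − 315 = 1020 mm.

A is a stool. B is a beam. A beam spans the tops of two stools. The clear span between the two stools is 1020 mm.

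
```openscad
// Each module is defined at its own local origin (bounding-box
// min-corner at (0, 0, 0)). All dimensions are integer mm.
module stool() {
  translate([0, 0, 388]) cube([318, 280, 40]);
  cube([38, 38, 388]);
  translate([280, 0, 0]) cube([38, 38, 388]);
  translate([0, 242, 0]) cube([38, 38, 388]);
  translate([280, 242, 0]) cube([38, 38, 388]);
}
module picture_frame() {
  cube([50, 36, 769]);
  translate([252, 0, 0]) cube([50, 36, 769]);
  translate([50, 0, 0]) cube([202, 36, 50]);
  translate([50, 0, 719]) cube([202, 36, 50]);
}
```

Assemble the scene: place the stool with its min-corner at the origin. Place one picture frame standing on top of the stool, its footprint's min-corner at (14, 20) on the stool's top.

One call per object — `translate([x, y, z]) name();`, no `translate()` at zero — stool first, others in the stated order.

stool();
translate([14, 20, 428]) picture_frame();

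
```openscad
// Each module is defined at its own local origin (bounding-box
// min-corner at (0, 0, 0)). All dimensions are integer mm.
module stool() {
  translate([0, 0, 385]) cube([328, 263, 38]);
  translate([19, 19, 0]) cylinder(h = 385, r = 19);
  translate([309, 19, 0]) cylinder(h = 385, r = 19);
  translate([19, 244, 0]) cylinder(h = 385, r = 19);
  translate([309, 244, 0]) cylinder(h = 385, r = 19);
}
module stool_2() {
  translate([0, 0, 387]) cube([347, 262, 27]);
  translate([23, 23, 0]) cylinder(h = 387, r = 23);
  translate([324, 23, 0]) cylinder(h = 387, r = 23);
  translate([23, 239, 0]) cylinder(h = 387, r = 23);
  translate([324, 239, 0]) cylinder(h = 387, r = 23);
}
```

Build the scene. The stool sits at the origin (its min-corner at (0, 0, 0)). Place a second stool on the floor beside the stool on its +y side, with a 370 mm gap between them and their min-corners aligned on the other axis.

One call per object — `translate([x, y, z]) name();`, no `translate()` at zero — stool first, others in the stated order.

stool();
translate([0, 633, 0]) stool_2();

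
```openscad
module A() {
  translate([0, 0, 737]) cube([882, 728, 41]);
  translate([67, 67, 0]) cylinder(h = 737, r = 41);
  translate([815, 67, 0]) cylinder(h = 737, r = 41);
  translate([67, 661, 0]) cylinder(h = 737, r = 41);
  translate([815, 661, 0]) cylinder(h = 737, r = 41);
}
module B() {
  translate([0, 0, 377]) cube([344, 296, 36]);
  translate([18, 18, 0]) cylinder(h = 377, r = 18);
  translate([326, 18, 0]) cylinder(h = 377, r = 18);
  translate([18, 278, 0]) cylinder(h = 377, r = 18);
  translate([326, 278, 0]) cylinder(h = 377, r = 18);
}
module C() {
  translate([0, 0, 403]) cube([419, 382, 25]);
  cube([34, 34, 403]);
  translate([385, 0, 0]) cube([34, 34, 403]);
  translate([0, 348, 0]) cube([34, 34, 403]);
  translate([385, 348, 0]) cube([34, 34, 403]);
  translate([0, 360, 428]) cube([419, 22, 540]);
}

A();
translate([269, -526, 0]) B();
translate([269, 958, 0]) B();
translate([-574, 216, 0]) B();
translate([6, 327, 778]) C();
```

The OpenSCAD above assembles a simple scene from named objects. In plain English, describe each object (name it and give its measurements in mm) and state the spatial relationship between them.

A is a rectangular dining table. The top is 882×728×41 mm with its upper surface at z = 778 mm. It stands on four round legs of 82 mm diameter, each leg's bounding box inset 26 mm from the nearest pair of top edges, running from the floor to the underside of the top.

B is a simple wooden stool: a rectangular seat 344 mm (x) by 296 mm (y), 36 mm thick, top face at z = 413 mm, on four round legs, each 36 mm in diameter. The legs rest on z = 0, each leg's axis is inset half a diameter from the nearest pair of seat edges (so the leg's bounding box is flush with the corner).

C is a chair. The seat is a 419×382×25 mm slab with its top at z = 428 mm, on four 34×34 mm corner legs (flush with the seat edges, standing on z = 0). A flat backrest 22 mm thick, 540 mm tall, spans the full seat width and rises from the seat top along its +y edge, rear face flush with the rear of the seat.

Three stools sit around the table at the −y, +y, −x sides. The chair is on top of the table.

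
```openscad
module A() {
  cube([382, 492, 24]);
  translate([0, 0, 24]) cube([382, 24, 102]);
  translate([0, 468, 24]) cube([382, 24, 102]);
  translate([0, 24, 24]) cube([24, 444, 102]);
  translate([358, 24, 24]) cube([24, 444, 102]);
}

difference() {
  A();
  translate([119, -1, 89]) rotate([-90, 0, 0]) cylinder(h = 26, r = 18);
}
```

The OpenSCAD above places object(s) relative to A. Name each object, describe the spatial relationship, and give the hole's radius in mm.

A is an open box. The open box has a circular hole through its front wall. The hole's radius is 18 mm.

The subtracted cylinder has r = 18 mm.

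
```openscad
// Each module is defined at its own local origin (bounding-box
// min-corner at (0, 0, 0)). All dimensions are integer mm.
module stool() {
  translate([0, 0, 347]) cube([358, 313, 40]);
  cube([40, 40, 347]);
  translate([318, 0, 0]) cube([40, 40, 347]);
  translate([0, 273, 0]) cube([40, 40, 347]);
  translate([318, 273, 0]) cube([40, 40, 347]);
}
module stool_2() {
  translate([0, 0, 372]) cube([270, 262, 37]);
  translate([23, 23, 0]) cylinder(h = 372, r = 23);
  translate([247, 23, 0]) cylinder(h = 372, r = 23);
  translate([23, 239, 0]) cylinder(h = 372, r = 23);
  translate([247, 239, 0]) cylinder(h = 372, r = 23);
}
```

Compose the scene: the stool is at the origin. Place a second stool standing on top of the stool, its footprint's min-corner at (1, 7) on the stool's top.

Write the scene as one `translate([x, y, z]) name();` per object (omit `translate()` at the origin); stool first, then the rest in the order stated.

stool();
translate([1, 7, 387]) stool_2();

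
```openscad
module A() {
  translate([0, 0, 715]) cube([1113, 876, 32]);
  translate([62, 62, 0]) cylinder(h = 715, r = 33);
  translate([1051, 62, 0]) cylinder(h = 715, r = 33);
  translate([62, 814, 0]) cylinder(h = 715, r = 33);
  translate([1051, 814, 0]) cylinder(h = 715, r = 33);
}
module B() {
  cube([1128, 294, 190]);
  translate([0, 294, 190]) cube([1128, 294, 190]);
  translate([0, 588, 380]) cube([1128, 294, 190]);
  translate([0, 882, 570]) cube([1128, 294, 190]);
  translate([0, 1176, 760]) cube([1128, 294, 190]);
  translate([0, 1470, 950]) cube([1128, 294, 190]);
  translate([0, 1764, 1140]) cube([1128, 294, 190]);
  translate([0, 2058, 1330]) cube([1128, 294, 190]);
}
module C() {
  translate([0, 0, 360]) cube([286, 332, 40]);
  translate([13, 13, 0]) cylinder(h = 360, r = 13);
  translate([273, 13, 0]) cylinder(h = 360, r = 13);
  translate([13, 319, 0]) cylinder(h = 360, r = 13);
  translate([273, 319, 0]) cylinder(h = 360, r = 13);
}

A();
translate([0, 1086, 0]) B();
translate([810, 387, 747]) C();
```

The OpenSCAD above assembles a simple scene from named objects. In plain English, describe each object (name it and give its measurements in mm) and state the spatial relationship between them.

A is a rectangular dining table. The top is 1113×876×32 mm with its upper surface at z = 747 mm. It stands on four round legs of 66 mm diameter, each leg's bounding box inset 29 mm from the nearest pair of top edges, running from the floor to the underside of the top.

B is a run of 8 identical solid stair steps. Each tread is 1128×294 mm and each step block is 190 mm high. Step 1 rests on the floor; step k is offset from step 1 by (k−1)×294 mm in y and (k−1)×190 mm in z.

C is a four-legged stool. The seat is 286×332 mm, 40 mm thick, top at z = 400 mm. It stands on four round legs, each 26 mm in diameter, from z = 0 to the seat underside, each leg's axis is inset half a diameter from the nearest pair of seat edges (so the leg's bounding box is flush with the corner).

The staircase is on the floor beside the table on its +y side. The stool is on top of the table.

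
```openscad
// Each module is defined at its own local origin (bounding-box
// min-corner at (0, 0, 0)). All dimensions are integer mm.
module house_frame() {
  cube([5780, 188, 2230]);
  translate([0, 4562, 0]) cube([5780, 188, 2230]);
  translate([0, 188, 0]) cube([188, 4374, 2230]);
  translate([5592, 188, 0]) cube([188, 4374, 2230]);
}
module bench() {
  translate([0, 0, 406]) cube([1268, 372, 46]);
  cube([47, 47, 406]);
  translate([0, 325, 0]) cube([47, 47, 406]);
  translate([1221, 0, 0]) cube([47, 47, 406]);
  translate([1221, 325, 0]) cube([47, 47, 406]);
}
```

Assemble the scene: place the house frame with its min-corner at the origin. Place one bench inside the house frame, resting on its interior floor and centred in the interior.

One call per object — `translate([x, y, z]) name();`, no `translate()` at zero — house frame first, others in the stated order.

house_frame();
translate([2256, 2189, 0]) bench();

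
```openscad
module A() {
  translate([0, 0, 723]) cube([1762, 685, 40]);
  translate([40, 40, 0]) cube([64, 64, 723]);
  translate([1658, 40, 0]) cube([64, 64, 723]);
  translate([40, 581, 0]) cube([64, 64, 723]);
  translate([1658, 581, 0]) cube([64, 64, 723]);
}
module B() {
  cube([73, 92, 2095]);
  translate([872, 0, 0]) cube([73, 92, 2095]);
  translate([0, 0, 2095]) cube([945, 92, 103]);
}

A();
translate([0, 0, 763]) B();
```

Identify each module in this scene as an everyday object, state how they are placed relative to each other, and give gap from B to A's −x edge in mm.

A is a table. B is a door frame. The door frame is on top of the table. The gap from the door frame to the table's −x edge is 0 mm.

The door frame's min-x is at 0; the table's min-x is 0; gap = 0 mm.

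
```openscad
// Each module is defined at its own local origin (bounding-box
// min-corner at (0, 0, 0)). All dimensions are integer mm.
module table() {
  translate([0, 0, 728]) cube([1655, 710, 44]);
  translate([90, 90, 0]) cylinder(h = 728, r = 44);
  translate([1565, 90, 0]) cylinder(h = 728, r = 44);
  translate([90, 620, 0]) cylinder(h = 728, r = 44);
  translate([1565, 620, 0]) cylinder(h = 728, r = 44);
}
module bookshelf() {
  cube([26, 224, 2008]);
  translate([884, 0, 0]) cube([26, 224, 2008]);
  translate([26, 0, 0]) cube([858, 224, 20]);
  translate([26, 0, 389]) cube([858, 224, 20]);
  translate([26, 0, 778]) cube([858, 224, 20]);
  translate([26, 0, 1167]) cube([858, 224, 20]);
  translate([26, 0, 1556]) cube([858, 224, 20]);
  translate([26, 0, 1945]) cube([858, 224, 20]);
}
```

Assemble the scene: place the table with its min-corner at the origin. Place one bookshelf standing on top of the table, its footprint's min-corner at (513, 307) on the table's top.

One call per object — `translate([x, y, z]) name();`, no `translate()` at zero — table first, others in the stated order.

table();
translate([513, 307, 772]) bookshelf();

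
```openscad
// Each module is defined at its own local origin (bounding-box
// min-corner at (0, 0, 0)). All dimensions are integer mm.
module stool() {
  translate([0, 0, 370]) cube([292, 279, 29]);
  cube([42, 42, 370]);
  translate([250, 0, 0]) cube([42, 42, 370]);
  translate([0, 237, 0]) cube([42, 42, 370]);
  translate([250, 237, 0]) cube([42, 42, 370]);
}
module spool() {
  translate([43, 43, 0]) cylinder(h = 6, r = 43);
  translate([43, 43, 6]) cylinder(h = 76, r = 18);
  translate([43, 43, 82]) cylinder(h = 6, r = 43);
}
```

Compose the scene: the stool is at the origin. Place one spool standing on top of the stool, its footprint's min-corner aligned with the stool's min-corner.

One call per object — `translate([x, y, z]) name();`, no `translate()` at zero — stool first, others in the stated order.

stool();
translate([0, 0, 399]) spool();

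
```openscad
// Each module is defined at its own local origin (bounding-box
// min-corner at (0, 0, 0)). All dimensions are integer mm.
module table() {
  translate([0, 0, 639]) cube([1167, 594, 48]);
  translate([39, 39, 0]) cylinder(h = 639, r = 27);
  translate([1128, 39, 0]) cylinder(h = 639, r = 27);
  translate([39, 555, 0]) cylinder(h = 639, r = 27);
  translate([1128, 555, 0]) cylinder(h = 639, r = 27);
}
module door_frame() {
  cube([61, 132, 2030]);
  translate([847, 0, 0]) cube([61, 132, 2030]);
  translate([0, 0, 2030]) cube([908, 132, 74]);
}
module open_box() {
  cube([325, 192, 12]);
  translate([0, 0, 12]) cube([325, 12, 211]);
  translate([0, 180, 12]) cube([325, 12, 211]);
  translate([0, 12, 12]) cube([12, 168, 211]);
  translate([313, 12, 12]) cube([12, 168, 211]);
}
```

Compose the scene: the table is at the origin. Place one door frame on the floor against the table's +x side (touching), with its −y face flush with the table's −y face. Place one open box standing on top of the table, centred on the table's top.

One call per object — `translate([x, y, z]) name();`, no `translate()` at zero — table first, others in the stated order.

table();
translate([1167, 0, 0]) door_frame();
translate([421, 201, 687]) open_box();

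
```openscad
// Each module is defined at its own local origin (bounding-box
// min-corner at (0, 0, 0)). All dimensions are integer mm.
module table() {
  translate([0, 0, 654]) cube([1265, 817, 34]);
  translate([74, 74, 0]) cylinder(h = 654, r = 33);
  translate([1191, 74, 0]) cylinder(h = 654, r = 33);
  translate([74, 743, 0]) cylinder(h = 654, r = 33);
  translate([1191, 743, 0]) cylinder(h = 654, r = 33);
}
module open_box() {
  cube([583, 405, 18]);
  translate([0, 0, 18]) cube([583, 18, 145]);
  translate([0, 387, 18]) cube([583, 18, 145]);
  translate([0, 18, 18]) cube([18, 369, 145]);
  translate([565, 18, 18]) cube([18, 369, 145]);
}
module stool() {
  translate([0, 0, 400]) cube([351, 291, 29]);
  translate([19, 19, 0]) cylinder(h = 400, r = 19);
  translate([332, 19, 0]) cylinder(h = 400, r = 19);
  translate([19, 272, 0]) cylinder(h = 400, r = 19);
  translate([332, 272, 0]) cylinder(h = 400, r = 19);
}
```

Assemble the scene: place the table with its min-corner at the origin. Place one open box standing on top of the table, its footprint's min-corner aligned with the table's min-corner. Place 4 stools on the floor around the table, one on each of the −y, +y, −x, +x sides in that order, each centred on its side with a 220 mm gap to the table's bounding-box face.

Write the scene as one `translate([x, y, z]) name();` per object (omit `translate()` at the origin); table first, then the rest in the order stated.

table();
translate([0, 0, 688]) open_box();
translate([457, -511, 0]) stool();
translate([457, 1037, 0]) stool();
translate([-571, 263, 0]) stool();
translate([1485, 263, 0]) stool();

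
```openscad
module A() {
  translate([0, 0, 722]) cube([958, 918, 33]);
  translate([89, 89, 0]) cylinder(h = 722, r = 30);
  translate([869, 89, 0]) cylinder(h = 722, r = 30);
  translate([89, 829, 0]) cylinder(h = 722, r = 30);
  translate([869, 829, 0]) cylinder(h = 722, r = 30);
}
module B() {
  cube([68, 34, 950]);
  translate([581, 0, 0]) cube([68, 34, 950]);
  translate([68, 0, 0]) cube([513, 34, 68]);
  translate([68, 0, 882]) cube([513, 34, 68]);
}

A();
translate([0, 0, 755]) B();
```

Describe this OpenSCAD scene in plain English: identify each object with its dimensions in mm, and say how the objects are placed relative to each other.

A is a table: top 958 mm (x) × 918 mm (y), 33 mm thick, upper face at z = 755 mm, on four round legs of 60 mm diameter, each leg's bounding box inset 59 mm from the nearest pair of top edges, running from z = 0 to the bottom of the top.

B is a rectangular picture frame lying in the x–z plane (depth along y). The opening is 513 mm wide (x) by 814 mm tall (z), surrounded by a border 68 mm wide on all four sides. The frame is 34 mm deep and is made of two full-height vertical stiles with two horizontal rails fitted between them.

The picture frame is on top of the table.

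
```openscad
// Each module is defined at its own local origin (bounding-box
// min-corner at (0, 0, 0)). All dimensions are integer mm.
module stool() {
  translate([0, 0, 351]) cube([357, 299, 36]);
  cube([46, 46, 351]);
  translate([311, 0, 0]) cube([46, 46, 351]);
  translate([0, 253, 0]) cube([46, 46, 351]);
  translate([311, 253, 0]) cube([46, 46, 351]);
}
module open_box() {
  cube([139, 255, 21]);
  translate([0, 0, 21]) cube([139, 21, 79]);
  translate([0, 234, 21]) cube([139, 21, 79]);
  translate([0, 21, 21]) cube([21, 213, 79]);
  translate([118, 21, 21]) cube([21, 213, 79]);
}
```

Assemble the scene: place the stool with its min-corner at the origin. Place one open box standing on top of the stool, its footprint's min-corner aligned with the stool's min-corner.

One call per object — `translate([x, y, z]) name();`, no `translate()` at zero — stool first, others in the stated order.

stool();
translate([0, 0, 387]) open_box();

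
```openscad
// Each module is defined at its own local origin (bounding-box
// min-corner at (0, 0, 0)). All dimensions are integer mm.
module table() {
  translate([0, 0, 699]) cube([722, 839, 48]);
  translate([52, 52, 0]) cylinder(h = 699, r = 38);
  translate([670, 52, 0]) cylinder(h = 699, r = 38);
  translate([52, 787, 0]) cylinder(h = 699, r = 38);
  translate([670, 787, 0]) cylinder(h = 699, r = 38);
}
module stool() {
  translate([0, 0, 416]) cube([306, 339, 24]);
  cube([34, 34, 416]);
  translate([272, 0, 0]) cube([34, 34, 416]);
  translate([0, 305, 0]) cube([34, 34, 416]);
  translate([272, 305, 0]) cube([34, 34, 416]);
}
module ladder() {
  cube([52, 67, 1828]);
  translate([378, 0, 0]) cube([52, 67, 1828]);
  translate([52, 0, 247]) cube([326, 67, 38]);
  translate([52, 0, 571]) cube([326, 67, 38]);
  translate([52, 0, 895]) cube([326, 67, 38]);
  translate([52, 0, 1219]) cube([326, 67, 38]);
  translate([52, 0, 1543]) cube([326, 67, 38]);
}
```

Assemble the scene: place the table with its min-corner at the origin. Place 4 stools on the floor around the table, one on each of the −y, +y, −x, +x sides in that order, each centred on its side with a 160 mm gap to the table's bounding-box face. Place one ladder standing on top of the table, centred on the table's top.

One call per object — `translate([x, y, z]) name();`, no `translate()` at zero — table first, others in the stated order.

table();
translate([208, -499, 0]) stool();
translate([208, 999, 0]) stool();
translate([-466, 250, 0]) stool();
translate([882, 250, 0]) stool();
translate([146, 386, 747]) ladder();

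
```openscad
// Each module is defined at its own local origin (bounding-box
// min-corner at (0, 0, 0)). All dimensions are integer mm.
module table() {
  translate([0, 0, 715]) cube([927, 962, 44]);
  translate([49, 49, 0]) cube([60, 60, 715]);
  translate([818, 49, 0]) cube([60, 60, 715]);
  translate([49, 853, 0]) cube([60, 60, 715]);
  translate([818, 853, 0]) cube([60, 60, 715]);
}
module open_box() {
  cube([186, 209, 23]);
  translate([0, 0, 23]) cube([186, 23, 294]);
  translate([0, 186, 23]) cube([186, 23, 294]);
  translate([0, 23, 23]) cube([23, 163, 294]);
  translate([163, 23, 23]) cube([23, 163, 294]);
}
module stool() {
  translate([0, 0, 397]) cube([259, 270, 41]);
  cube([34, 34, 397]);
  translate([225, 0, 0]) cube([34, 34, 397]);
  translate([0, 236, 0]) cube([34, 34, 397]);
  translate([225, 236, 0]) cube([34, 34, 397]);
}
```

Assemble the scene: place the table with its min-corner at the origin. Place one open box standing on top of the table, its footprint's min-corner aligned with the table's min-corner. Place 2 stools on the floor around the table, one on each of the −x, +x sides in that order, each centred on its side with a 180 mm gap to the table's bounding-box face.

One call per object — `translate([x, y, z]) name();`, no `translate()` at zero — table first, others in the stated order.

table();
translate([0, 0, 759]) open_box();
translate([-439, 346, 0]) stool();
translate([1107, 346, 0]) stool();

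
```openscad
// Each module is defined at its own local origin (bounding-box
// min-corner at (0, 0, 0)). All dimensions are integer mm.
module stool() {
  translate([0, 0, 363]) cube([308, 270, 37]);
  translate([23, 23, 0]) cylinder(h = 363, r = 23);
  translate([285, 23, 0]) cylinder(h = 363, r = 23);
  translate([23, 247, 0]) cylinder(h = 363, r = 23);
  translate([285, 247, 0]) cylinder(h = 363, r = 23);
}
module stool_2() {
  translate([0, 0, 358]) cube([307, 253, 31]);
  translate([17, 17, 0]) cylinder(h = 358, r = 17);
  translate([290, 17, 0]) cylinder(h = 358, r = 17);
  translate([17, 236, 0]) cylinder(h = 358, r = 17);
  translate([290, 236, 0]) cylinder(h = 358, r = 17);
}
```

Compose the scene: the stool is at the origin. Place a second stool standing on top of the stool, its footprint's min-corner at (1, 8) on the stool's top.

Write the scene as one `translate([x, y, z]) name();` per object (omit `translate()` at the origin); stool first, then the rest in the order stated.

stool();
translate([1, 8, 400]) stool_2();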